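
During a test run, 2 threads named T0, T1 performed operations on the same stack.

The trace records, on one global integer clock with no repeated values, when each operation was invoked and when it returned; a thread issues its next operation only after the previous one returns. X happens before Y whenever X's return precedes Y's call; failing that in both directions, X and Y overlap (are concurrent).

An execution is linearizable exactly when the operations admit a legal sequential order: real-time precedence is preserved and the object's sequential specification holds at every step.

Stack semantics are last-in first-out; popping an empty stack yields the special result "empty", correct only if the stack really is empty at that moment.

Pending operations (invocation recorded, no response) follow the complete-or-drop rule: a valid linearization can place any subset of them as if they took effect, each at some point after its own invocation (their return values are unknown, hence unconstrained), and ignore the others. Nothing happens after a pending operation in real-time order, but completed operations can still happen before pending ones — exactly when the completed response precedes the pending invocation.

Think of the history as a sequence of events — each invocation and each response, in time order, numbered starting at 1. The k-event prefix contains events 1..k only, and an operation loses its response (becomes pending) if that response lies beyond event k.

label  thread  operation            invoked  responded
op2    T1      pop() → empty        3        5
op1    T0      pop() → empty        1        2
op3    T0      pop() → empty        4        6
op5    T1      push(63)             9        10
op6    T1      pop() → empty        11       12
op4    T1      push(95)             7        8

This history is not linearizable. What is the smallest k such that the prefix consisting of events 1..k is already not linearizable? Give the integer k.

12

events 1..11 are linearizable; a witness order is op1, op2, op3, op4, op5:
1. op1 pop() → empty, leaving stack <>
2. op2 pop() → empty, leaving stack <>
3. op3 pop() → empty, leaving stack <>
4. op4 push(95), leaving stack <95>
5. op5 push(63), leaving stack <95,63>
at event 12 (op6's time-12 response) nothing linearizes any more
one such order, op1, op2, op3, op4, op5, op6, breaks at step 6 where op6 pop() → empty is illegal
one such order, op1, op3, op2, op4, op5, op6, breaks at step 6 where op6 pop() → empty is illegal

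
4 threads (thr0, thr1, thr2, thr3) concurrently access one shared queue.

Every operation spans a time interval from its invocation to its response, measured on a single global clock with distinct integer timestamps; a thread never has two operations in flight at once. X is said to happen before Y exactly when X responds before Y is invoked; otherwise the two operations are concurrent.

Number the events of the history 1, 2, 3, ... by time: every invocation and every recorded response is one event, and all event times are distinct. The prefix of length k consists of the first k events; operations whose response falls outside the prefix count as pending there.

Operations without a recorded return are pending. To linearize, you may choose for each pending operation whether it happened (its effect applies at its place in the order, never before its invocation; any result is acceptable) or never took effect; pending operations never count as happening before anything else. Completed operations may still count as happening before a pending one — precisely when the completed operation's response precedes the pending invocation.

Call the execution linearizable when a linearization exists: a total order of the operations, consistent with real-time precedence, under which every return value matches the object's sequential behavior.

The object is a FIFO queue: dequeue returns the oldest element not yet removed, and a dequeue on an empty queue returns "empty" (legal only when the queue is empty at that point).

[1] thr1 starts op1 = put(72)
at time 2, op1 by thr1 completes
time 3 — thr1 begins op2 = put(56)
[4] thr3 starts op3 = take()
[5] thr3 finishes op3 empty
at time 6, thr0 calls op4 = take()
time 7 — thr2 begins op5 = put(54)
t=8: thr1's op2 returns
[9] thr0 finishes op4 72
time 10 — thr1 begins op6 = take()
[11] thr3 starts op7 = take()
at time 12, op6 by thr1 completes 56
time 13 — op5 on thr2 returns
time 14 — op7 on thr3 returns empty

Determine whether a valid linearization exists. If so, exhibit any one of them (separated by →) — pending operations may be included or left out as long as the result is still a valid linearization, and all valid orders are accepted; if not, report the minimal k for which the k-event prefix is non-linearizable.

events 1..4 are fine; event 5 — the response of op3 at time 5 — makes the prefix non-linearizable
the completed operations (2 total) allow one real-time order; the queue replay rejects it
completion choices over the 1 pending operation (op2) were checked; none helps
e.g. op1, op3 (pending dropped): illegal at step 2, since op3 take() → empty cannot apply there

not linearizable — minimal violating prefix: 5 events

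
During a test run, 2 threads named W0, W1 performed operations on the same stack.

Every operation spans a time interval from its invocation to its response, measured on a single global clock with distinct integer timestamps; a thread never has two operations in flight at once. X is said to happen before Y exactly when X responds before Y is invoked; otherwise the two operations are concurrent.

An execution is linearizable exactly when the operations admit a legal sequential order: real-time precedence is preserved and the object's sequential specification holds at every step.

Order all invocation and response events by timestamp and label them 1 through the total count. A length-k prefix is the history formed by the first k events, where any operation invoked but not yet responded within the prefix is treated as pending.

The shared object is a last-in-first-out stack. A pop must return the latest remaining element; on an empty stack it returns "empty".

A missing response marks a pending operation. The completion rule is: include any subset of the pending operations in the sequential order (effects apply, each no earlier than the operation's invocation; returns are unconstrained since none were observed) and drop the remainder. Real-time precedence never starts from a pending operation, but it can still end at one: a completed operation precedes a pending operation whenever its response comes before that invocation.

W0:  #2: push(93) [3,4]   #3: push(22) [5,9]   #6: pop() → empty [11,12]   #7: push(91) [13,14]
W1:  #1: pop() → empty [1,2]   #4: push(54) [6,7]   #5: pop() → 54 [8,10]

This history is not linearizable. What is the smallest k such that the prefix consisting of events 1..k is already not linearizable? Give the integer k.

12

one valid order for events 1..11 is #1, #2, #3, #4, #5:
step 1: #1 pop() → empty — stack <>
step 2: #2 push(93) — stack <93>
step 3: #3 push(22) — stack <93,22>
step 4: #4 push(54) — stack <93,22,54>
step 5: #5 pop() → 54 — stack <93,22>
event 12 — #6's response, time 12 — after it, nothing linearizes
one such order, #1, #2, #3, #4, #5, #6, breaks at step 6 where #6 pop() → empty is illegal
one such order, #1, #2, #4, #3, #5, #6, breaks at step 5 where #5 pop() → 54 is illegal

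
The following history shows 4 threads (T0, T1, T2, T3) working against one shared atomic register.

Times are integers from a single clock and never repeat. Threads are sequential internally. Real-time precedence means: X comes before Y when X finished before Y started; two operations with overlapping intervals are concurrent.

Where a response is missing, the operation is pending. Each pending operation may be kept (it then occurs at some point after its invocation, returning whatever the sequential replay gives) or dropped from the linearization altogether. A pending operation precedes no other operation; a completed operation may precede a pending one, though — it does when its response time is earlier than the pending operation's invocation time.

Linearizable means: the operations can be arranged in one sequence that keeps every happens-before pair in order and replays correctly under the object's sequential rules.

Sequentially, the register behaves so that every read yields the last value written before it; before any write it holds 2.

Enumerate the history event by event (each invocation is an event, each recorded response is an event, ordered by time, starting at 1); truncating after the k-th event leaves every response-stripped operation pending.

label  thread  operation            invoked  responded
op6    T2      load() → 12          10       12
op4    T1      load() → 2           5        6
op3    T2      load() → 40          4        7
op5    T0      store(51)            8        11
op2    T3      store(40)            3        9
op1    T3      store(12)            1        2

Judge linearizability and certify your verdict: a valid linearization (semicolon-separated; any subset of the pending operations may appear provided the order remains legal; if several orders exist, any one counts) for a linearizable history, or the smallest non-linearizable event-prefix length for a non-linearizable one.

not linearizable — minimal violating prefix: 6 events

prefix check: 1..5 passes, 1..6 fails once op4's time-6 response joins
the sole real-time-consistent order of 2 completed operations fails the atomic register replay
include/drop combinations of the 2 pending operations (op2, op3) were all tried; none helps
for example op1, op4 (pending dropped) fails at step 2: op4 load() → 2 is not legal there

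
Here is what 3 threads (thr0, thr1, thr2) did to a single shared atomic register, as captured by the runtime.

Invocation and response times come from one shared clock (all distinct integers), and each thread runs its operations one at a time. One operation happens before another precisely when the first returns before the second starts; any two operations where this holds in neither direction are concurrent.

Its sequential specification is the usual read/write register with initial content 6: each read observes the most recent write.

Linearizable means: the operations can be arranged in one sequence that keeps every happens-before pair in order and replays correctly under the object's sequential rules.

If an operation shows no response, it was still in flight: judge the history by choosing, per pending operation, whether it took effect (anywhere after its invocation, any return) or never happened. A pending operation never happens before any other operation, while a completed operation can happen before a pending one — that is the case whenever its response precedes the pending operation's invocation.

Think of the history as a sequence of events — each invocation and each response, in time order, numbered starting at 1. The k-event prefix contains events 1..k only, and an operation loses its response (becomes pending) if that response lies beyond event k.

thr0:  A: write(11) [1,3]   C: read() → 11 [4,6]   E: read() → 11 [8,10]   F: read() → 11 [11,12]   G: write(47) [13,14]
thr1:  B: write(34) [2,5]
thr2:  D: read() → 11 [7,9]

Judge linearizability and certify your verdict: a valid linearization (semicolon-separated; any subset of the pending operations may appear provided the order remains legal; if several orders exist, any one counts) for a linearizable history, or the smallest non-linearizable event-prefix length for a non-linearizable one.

linearizable — witness: B; A; C; D; E; F; G

step 1: B write(34) — value 34
step 2: A write(11) — value 11
step 3: C read() → 11 — value 11
step 4: D read() → 11 — value 11
step 5: E read() → 11 — value 11
step 6: F read() → 11 — value 11
step 7: G write(47) — value 47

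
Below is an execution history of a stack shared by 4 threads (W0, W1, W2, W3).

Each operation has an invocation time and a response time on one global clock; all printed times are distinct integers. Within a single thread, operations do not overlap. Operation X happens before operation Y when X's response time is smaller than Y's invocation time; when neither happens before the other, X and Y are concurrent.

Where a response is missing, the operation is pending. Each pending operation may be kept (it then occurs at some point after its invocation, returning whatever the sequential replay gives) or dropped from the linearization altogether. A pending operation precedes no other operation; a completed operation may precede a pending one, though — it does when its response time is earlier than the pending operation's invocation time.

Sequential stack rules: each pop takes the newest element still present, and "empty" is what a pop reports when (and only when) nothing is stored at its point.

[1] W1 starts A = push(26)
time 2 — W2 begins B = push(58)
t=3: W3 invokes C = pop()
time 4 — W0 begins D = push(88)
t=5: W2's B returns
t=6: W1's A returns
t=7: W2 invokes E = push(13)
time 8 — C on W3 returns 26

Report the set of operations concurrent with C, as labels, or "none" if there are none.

C runs from 3 to 8; window-overlapping ops are concurrent
A [1,6]: concurrent
B [2,5]: concurrent
D [4,…): concurrent
E [7,…): concurrent

A, B, D, E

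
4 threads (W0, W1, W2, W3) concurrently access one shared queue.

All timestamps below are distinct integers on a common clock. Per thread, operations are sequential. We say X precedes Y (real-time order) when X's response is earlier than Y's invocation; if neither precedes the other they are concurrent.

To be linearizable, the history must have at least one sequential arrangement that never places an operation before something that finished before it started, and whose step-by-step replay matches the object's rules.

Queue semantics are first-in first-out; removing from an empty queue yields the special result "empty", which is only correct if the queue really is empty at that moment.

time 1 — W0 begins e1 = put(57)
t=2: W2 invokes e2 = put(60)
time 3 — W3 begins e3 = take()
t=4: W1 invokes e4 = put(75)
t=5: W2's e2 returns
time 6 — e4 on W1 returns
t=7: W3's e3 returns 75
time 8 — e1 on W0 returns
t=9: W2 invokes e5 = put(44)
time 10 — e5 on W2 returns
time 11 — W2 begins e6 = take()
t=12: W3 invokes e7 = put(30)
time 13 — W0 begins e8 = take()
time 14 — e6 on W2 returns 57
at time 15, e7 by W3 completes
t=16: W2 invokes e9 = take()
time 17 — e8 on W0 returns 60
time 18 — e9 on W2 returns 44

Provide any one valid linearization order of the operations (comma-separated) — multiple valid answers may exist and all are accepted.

e4, e1, e2, e3, e5, e6, e7, e8, e9

after step 1 (e4 put(75)): queue <75>
after step 2 (e1 put(57)): queue <75,57>
after step 3 (e2 put(60)): queue <75,57,60>
after step 4 (e3 take() → 75): queue <57,60>
after step 5 (e5 put(44)): queue <57,60,44>
after step 6 (e6 take() → 57): queue <60,44>
after step 7 (e7 put(30)): queue <60,44,30>
after step 8 (e8 take() → 60): queue <44,30>
after step 9 (e9 take() → 44): queue <30>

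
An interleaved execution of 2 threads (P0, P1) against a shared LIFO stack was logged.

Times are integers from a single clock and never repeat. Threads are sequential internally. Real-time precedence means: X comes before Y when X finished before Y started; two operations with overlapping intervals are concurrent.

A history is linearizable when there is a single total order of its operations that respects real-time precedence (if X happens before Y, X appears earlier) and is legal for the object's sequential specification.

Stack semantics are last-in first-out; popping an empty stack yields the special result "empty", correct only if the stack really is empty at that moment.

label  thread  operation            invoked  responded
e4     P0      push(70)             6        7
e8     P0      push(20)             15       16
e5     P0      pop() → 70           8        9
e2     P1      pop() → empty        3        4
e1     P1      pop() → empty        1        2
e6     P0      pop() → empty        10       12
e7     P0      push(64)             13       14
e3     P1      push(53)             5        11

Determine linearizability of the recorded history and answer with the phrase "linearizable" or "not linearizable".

linearizable

one valid linearization: e1, e2, e4, e5, e6, e3, e7, e8
1. e1 pop() → empty, leaving stack <>
2. e2 pop() → empty, leaving stack <>
3. e4 push(70), leaving stack <70>
4. e5 pop() → 70, leaving stack <>
5. e6 pop() → empty, leaving stack <>
6. e3 push(53), leaving stack <53>
7. e7 push(64), leaving stack <53,64>
8. e8 push(20), leaving stack <53,64,20>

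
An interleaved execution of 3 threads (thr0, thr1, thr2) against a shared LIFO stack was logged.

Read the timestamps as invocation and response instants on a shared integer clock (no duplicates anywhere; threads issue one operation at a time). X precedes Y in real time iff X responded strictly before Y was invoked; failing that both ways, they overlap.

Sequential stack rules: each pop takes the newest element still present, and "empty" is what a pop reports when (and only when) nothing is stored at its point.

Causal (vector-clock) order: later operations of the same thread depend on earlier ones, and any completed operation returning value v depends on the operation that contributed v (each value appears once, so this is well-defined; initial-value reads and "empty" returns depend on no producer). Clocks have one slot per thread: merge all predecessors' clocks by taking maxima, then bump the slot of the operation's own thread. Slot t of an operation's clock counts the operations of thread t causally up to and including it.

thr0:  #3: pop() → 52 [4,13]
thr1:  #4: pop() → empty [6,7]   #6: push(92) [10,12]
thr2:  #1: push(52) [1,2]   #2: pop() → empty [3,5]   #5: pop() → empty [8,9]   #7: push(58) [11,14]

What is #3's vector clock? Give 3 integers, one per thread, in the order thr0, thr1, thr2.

(1, 0, 1)

root op #1, invoked 1: fresh clock plus thr2's own tick → (0, 0, 1)
root op #4, invoked 6: fresh clock plus thr1's own tick → (0, 1, 0)
invoked at 3, #2 merges VC(#1)=(0, 0, 1) and bumps thr2's slot → (0, 0, 2)
invoked at 10, #6 merges VC(#4)=(0, 1, 0) and bumps thr1's slot → (0, 2, 0)
invoked at 4, #3 merges VC(#1)=(0, 0, 1) and bumps thr0's slot → (1, 0, 1)
invoked at 8, #5 merges VC(#2)=(0, 0, 2) and bumps thr2's slot → (0, 0, 3)
invoked at 11, #7 merges VC(#5)=(0, 0, 3) and bumps thr2's slot → (0, 0, 4)
target: VC(#3) = (1, 0, 1)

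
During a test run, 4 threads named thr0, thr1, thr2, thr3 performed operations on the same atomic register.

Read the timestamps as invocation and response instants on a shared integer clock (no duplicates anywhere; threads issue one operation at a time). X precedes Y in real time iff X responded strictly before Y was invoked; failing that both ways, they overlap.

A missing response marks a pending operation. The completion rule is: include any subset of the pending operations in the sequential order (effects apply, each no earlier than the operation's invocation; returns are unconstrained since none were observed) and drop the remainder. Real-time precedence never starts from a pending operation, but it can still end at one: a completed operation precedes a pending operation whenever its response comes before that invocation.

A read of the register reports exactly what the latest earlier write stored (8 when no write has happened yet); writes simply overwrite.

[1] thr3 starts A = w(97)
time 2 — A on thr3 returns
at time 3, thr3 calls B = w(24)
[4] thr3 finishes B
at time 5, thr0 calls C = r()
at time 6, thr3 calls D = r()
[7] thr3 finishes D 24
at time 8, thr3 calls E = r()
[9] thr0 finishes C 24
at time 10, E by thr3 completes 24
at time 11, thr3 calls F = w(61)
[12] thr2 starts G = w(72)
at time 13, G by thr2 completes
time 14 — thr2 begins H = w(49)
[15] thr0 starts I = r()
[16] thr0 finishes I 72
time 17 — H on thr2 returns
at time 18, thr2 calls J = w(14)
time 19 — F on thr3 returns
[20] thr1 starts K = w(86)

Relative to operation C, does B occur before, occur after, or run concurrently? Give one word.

B spans [3,4], C spans [5,9]
resp(B)=4 < inv(C)=5

before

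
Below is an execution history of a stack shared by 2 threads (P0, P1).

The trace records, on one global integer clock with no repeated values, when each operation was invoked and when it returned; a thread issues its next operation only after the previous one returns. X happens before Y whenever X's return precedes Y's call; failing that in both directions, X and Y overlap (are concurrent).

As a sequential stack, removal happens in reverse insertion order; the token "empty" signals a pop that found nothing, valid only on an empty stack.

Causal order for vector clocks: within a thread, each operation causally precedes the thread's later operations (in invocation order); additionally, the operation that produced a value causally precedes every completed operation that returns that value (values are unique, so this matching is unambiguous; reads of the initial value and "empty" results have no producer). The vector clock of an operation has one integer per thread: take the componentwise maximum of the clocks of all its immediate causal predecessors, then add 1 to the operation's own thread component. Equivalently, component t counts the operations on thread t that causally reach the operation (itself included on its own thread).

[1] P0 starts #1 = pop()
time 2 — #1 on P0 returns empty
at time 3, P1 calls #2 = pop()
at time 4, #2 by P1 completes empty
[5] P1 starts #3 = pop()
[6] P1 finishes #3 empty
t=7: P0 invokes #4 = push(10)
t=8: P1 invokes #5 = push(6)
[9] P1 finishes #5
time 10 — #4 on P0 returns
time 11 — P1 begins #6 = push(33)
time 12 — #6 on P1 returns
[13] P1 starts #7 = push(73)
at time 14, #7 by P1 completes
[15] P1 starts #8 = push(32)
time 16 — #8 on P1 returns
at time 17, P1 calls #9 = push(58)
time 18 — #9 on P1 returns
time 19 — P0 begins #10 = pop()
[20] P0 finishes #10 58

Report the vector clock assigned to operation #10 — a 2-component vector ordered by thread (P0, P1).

(3, 7)

#2 (invocation 3): nothing precedes it; P1's component alone gives (0, 1)
#1 (invocation 1): nothing precedes it; P0's component alone gives (1, 0)
invoked at 5, #3 merges VC(#2)=(0, 1) and bumps P1's slot → (0, 2)
invoked at 7, #4 merges VC(#1)=(1, 0) and bumps P0's slot → (2, 0)
invoked at 8, #5 merges VC(#3)=(0, 2) and bumps P1's slot → (0, 3)
invoked at 11, #6 merges VC(#5)=(0, 3) and bumps P1's slot → (0, 4)
invoked at 13, #7 merges VC(#6)=(0, 4) and bumps P1's slot → (0, 5)
invoked at 15, #8 merges VC(#7)=(0, 5) and bumps P1's slot → (0, 6)
invoked at 17, #9 merges VC(#8)=(0, 6) and bumps P1's slot → (0, 7)
invoked at 19, #10 merges VC(#4)=(2, 0), VC(#9)=(0, 7) and bumps P0's slot → (3, 7)
target: VC(#10) = (3, 7)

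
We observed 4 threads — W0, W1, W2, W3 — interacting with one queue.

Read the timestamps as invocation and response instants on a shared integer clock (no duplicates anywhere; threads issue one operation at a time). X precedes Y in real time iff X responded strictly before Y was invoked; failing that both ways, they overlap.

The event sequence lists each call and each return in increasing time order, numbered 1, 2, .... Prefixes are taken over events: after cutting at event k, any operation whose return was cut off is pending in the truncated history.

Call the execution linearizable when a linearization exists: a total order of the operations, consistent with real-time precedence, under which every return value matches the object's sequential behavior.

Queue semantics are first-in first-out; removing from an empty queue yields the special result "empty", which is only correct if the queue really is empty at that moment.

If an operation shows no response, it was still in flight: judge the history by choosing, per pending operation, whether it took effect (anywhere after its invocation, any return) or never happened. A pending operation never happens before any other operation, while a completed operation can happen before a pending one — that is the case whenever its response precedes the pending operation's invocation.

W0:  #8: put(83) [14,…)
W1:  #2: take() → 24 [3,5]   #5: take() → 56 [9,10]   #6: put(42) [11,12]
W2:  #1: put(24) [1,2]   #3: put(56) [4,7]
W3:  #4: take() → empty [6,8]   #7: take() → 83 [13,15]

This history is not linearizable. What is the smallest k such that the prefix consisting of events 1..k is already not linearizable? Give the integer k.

events 1..14 are linearizable, e.g. via #1, #2, #4, #3, #5, #6:
after step 1 (#1 put(24)): queue <24>
after step 2 (#2 take() → 24): queue <>
after step 3 (#4 take() → empty): queue <>
after step 4 (#3 put(56)): queue <56>
after step 5 (#5 take() → 56): queue <>
after step 6 (#6 put(42)): queue <42>
at event 15 (#7's time-15 response) nothing linearizes any more
including or dropping the 1 pending operation (#8) in any combination fails
one such order, #1, #2, #3, #4, #5, #6, #7 (pending dropped), breaks at step 4 where #4 take() → empty is illegal
one such order, #1, #2, #4, #3, #5, #6, #7 (pending dropped), breaks at step 7 where #7 take() → 83 is illegal

15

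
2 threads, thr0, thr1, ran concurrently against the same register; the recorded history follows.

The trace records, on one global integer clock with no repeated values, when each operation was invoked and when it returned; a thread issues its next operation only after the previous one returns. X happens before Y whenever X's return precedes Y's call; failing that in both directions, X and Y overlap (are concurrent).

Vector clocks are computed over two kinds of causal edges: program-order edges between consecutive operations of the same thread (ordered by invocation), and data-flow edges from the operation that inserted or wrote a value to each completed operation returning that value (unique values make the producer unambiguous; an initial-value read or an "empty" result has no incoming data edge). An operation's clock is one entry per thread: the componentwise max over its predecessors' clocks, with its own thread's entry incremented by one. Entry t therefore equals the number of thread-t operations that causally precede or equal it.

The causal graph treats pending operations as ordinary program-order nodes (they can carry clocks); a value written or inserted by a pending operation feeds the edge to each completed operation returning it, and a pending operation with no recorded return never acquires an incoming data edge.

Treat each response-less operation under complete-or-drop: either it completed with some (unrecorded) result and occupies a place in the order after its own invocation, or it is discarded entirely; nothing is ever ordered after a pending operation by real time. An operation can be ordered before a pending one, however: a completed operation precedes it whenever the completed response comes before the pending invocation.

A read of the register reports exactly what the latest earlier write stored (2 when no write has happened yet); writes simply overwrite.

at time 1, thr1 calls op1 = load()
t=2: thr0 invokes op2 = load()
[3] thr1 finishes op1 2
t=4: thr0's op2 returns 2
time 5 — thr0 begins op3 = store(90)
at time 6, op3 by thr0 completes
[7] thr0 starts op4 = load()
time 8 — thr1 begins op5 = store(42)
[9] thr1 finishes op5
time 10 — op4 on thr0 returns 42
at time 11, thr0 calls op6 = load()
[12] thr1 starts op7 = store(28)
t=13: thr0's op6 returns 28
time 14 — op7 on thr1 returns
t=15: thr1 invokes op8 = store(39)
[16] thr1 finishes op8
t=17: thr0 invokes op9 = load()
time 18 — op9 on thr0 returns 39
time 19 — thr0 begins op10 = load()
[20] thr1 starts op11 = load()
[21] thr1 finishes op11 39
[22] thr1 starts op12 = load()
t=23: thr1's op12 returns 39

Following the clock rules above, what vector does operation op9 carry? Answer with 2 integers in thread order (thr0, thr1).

no predecessors for op1 (invoked 1): thr1 increments from zero → (0, 1)
no predecessors for op2 (invoked 2): thr0 increments from zero → (1, 0)
VC(op5, invoked at 8): max of VC(op1)=(0, 1), then +1 on thread thr1 → (0, 2)
VC(op3, invoked at 5): max of VC(op2)=(1, 0), then +1 on thread thr0 → (2, 0)
VC(op7, invoked at 12): max of VC(op5)=(0, 2), then +1 on thread thr1 → (0, 3)
VC(op8, invoked at 15): max of VC(op7)=(0, 3), then +1 on thread thr1 → (0, 4)
VC(op11, invoked at 20): max of VC(op8)=(0, 4), then +1 on thread thr1 → (0, 5)
VC(op4, invoked at 7): max of VC(op3)=(2, 0), VC(op5)=(0, 2), then +1 on thread thr0 → (3, 2)
VC(op12, invoked at 22): max of VC(op8)=(0, 4), VC(op11)=(0, 5), then +1 on thread thr1 → (0, 6)
VC(op6, invoked at 11): max of VC(op4)=(3, 2), VC(op7)=(0, 3), then +1 on thread thr0 → (4, 3)
VC(op9, invoked at 17): max of VC(op6)=(4, 3), VC(op8)=(0, 4), then +1 on thread thr0 → (5, 4)
VC(op10, invoked at 19): max of VC(op9)=(5, 4), then +1 on thread thr0 → (6, 4)
target: VC(op9) = (5, 4)

(5, 4)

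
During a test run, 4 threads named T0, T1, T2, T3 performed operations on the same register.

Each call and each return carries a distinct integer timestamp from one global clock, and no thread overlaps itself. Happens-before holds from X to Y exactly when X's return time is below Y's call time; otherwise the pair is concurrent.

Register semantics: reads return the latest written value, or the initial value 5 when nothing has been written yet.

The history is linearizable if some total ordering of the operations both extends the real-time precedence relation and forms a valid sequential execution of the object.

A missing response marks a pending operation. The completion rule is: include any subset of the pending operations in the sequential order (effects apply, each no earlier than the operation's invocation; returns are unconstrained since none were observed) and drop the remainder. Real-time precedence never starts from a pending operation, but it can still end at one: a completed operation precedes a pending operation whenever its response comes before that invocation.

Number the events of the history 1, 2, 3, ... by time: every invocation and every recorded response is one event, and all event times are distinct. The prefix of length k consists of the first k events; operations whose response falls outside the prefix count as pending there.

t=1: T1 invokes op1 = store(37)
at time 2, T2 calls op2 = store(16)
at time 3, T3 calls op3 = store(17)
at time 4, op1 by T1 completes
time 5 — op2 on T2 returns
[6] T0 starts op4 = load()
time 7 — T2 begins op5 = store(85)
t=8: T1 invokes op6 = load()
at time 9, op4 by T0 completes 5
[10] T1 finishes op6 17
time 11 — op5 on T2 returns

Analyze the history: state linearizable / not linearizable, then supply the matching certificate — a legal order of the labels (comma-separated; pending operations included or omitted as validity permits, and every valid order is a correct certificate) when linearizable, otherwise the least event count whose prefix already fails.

prefix check: 1..8 passes, 1..9 fails once op4's time-9 response joins
2 orders of the 3 completed register ops respect real time; none is legal
including or dropping the 3 pending operations (op3, op5, op6) in any combination fails
sample order op1, op2, op4 (pending dropped) stalls at step 3 — op4 load() → 5 has no legal effect
sample order op2, op1, op4 (pending dropped) stalls at step 3 — op4 load() → 5 has no legal effect

not linearizable — minimal violating prefix: 9 events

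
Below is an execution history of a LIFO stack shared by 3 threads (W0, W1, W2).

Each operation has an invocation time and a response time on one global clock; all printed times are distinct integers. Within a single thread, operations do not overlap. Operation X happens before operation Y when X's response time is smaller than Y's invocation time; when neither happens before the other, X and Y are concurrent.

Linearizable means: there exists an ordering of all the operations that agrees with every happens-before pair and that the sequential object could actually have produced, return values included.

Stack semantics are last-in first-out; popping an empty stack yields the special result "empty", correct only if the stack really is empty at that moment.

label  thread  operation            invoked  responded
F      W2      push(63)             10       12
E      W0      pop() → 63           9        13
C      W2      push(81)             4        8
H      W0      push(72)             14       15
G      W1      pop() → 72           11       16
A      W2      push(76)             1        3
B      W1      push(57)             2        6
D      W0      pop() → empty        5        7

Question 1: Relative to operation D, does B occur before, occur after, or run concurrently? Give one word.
concurrent

B spans [2,6], D spans [5,7]
the intervals overlap in both directions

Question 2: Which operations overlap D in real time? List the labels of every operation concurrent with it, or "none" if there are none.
B, C

D runs from 5 to 7; window-overlapping ops are concurrent
A [1,3]: before
B [2,6]: concurrent
C [4,8]: concurrent
E [9,13]: after
F [10,12]: after
G [11,16]: after
H [14,15]: after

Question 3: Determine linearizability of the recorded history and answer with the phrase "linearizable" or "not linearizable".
not linearizable

cut after 6 events: linearizable; cut after 7 events (D responds, time 7): not linearizable
the 3 completed operations admit 3 real-time orders; each fails the LIFO stack replay
completion choices over the 1 pending operation (C) were checked; none helps
sample order A, B, D (pending dropped) stalls at step 3 — D pop() → empty has no legal effect
sample order A, D, B (pending dropped) stalls at step 2 — D pop() → empty has no legal effect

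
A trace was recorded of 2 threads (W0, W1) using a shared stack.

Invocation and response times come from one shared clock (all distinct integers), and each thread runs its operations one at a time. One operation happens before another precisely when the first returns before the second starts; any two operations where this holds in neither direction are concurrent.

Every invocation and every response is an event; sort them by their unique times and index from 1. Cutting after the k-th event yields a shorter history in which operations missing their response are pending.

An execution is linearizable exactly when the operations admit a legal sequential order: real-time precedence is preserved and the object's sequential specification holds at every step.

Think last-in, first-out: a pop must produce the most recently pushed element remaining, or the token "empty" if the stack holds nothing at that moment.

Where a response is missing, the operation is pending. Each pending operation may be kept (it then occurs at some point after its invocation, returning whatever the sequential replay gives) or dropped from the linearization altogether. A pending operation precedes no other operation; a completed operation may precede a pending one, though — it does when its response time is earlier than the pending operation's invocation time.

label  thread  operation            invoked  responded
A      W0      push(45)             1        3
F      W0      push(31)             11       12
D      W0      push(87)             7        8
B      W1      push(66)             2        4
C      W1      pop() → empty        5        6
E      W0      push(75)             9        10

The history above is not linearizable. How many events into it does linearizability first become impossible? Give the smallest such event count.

6

a valid linearization of events 1..5 exists, for instance A, B:
1. A push(45), leaving stack <45>
2. B push(66), leaving stack <45,66>
adding event 6 (C responds at 6) leaves no legal real-time order
one such order, A, B, C, breaks at step 3 where C pop() → empty is illegal
one such order, B, A, C, breaks at step 3 where C pop() → empty is illegal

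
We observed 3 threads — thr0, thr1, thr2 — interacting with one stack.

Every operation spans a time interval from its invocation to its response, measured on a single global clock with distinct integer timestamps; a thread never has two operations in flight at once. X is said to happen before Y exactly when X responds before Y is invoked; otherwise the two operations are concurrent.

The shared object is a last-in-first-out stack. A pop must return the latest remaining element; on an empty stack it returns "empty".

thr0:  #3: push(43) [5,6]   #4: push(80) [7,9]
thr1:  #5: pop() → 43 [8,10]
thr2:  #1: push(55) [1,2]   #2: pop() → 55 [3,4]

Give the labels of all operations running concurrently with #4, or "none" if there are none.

#5

concurrent with #4 ([7,9]): every op whose interval crosses 7..9
#1 [1,2]: before
#2 [3,4]: before
#3 [5,6]: before
#5 [8,10]: concurrent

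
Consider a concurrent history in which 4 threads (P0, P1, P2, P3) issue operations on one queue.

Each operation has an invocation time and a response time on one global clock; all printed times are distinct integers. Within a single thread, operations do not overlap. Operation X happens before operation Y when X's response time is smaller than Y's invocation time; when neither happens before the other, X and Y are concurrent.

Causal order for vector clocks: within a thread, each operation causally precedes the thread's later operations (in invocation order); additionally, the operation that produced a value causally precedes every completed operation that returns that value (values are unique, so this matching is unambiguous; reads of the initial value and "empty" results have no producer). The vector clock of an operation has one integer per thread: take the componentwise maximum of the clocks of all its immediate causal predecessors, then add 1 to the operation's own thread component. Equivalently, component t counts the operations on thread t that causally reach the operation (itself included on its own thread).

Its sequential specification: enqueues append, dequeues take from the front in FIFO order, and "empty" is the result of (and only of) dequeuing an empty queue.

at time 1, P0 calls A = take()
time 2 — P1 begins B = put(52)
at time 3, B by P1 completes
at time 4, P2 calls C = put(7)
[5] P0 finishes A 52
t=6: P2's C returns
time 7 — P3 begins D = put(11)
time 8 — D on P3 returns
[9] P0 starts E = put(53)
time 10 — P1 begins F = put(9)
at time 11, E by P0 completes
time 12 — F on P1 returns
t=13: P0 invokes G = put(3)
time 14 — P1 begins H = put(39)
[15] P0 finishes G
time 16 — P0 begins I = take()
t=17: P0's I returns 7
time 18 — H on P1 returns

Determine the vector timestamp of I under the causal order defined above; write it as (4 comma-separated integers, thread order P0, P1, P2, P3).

D (invocation 7): nothing precedes it; P3's component alone gives (0, 0, 0, 1)
C (invocation 4): nothing precedes it; P2's component alone gives (0, 0, 1, 0)
B (invocation 2): nothing precedes it; P1's component alone gives (0, 1, 0, 0)
invoked at 10, F merges VC(B)=(0, 1, 0, 0) and bumps P1's slot → (0, 2, 0, 0)
invoked at 1, A merges VC(B)=(0, 1, 0, 0) and bumps P0's slot → (1, 1, 0, 0)
invoked at 14, H merges VC(F)=(0, 2, 0, 0) and bumps P1's slot → (0, 3, 0, 0)
invoked at 9, E merges VC(A)=(1, 1, 0, 0) and bumps P0's slot → (2, 1, 0, 0)
invoked at 13, G merges VC(E)=(2, 1, 0, 0) and bumps P0's slot → (3, 1, 0, 0)
invoked at 16, I merges VC(C)=(0, 0, 1, 0), VC(G)=(3, 1, 0, 0) and bumps P0's slot → (4, 1, 1, 0)
target: VC(I) = (4, 1, 1, 0)

(4, 1, 1, 0)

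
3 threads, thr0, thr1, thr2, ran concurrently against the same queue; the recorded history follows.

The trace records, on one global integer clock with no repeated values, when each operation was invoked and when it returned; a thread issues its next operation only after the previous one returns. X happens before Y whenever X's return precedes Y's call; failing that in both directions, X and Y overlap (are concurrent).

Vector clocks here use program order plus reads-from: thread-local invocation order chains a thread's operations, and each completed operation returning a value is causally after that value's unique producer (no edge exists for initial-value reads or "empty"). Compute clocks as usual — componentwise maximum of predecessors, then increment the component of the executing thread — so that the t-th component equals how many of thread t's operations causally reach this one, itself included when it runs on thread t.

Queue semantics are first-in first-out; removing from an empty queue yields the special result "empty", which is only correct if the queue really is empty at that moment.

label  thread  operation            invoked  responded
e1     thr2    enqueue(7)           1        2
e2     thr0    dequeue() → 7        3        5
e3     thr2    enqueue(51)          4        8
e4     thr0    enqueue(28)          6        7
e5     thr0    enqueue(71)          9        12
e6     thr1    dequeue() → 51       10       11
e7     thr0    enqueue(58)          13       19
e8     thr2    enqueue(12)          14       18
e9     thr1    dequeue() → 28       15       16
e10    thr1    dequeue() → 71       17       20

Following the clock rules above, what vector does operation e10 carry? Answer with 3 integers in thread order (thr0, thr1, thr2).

VC(e1, invoked at 1): no causal predecessors; +1 on thr2 → (0, 0, 1)
e3, invoked 4, takes VC(e1)=(0, 0, 1) under max, adds 1 for thr2 → (0, 0, 2)
e2, invoked 3, takes VC(e1)=(0, 0, 1) under max, adds 1 for thr0 → (1, 0, 1)
e8, invoked 14, takes VC(e3)=(0, 0, 2) under max, adds 1 for thr2 → (0, 0, 3)
e6, invoked 10, takes VC(e3)=(0, 0, 2) under max, adds 1 for thr1 → (0, 1, 2)
e4, invoked 6, takes VC(e2)=(1, 0, 1) under max, adds 1 for thr0 → (2, 0, 1)
e5, invoked 9, takes VC(e4)=(2, 0, 1) under max, adds 1 for thr0 → (3, 0, 1)
e7, invoked 13, takes VC(e5)=(3, 0, 1) under max, adds 1 for thr0 → (4, 0, 1)
e9, invoked 15, takes VC(e4)=(2, 0, 1), VC(e6)=(0, 1, 2) under max, adds 1 for thr1 → (2, 2, 2)
e10, invoked 17, takes VC(e5)=(3, 0, 1), VC(e9)=(2, 2, 2) under max, adds 1 for thr1 → (3, 3, 2)
target: VC(e10) = (3, 3, 2)

(3, 3, 2)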